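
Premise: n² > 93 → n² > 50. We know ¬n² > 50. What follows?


Modus tollens: P → Q, ¬Q ⊢ ¬P
P: n² > 93
Q: n² > 50
We have P → Q and Q is false.
By modus tollens, P must be false.

It is not the case that n² > 93


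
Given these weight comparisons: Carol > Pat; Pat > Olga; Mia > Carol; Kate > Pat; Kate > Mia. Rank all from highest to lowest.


Constraints: Carol > Pat; Pat > Olga; Mia > Carol; Kate > Pat; Kate > Mia
Method: at each step, the next-highest is the one remaining person who never appears on the smaller side of a constraint between remaining people.
  Step 1: remaining {Olga, Kate, Carol, Pat, Mia}; on the smaller side: {Olga, Carol, Pat, Mia} → Kate is next (Kate > Pat; Kate > Mia).
  Step 2: remaining {Olga, Carol, Pat, Mia}; on the smaller side: {Olga, Carol, Pat} → Mia is next (Mia > Carol).
  Step 3: remaining {Olga, Carol, Pat}; on the smaller side: {Olga, Pat} → Carol is next (Carol > Pat).
  Step 4: remaining {Olga, Pat}; on the smaller side: {Olga} → Pat is next (Pat > Olga).
  Step 5: only Olga remains → lowest.
Final ranking (highest to lowest):

Kate > Mia > Carol > Pat > Olga


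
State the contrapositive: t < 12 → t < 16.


Original: If t < 12, then t < 16
Contrapositive: If ¬Q, then ¬P
Negate Q: not (t < 16)
Negate P: not (t < 12)

If not (t < 16), then not (t < 12).


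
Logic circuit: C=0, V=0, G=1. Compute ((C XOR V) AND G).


C XOR V = 0^0 = 0
0 AND 1 = 0

0


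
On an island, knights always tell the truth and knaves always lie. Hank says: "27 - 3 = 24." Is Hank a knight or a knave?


Statement: "27 - 3 = 24."
Actual: 27 - 3 = 24
Claimed: 24
Statement is TRUE → Hank tells the truth → Knight

Knight


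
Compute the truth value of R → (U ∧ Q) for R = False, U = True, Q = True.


R = False, U = True, Q = True
Step 1: U ∧ Q = True AND True = True
Step 2: R → (True): false only when R=True and consequent=False.
Result: True

True


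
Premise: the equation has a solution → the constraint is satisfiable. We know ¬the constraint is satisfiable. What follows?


Modus tollens: P → Q, ¬Q ⊢ ¬P
P: the equation has a solution
Q: the constraint is satisfiable
We have P → Q and Q is false.
By modus tollens, P must be false.

It is not the case that the equation has a solution


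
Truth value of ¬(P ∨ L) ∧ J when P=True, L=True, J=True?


P = True, L = True, J = True
Expression: ¬(P ∨ L) ∧ J
Step 1: P ∨ L = True OR True = True
Step 2: ¬(P ∨ L) = NOT True = False
Step 3: (False) ∧ J = False AND True = False

False


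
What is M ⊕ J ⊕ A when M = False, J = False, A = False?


M = False, J = False, A = False
Step 1: M ⊕ J = False XOR False = False
Step 2: False ⊕ A = False XOR False = False
XOR is true when an odd number of operands are true.

False


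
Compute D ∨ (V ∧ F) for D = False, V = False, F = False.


D = False, V = False, F = False
Step 1: V ∧ F = False AND False = False
Step 2: D ∨ False = False OR False = False
AND evaluated first (higher precedence); then OR applied.

False


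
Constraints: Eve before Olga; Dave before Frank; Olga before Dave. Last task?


Constraints: Eve before Olga; Dave before Frank; Olga before Dave
The last task can have nothing scheduled after it, so it must never appear on the left of a 'before'.
Tasks appearing before some other task: Eve, Dave, Olga.
The only task not in that list is Frank → it is last.

Frank


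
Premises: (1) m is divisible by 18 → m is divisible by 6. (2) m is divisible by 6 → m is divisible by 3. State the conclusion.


Hypothetical syllogism: P → Q, Q → R ⊢ P → R
Premise 1: m is divisible by 18 → m is divisible by 6
Premise 2: m is divisible by 6 → m is divisible by 3
Chain the implications: the middle term (m is divisible by 6) links the two.
Conclusion: If m is divisible by 18, then m is divisible by 3.

If m is divisible by 18, then m is divisible by 3.


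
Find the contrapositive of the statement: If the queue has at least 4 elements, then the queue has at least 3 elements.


Original: If the queue has at least 4 elements, then the queue has at least 3 elements
Contrapositive: If ¬Q, then ¬P
Negate Q: not (the queue has at least 3 elements)
Negate P: not (the queue has at least 4 elements)

If not (the queue has at least 3 elements), then not (the queue has at least 4 elements).


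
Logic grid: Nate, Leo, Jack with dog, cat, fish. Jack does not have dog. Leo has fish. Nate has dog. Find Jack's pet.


From clues:
  Leo → fish
  Nate → dog
By elimination, Jack gets the remaining.

cat


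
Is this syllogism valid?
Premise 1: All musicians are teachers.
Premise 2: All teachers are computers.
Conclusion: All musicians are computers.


Premise 1: All musicians are teachers.
Premise 2: All teachers are computers.
Conclusion: All musicians are computers.
Barbara syllogism (AAA-1): All A are B, All B are C → All A are C.
Middle term (teachers) distributed in premise 2.

Valid


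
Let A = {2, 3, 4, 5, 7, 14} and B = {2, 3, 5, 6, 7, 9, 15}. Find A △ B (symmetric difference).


A = {2, 3, 4, 5, 7, 14}
B = {2, 3, 5, 6, 7, 9, 15}
Operation: symmetric difference
In A only: [4, 14], in B only: [6, 9, 15]

{4, 6, 9, 14, 15}


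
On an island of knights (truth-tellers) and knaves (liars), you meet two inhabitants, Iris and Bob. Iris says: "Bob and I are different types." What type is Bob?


Iris says: "Bob and I are different types."
Case 1: Iris is a Knight (truth-teller)
  Statement is true → they ARE different → Bob is a Knave
Case 2: Iris is a Knave (liar)
  Statement is false → they are NOT different → Bob is a Knave
In both cases, Bob is a Knave.

Knave


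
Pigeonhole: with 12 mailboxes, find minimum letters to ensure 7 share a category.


Pigeonhole: to guarantee k in one of n categories, need (k-1)×n + 1.
k = 7, n = 12
Minimum = (7-1) × 12 + 1 = 6 × 12 + 1

73


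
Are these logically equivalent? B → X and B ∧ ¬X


Expression 1: B → X
Expression 2: B ∧ ¬X
Truth table (B X | Expr1 Expr2):
  T T |   T     F   ← differ
  T F |   F     T   ← differ
  F T |   T     F   ← differ
  F F |   T     F   ← differ
Counterexample: B=T, X=T gives Expr1 = T but Expr2 = F, so the expressions are NOT logically equivalent.

No


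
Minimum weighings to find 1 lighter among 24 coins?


Each weighing has 3 outcomes (left heavy / balance / right heavy), so k weighings distinguish at most 3^k cases; splitting into three near-equal groups achieves this.
Need 3^k ≥ 24: 3^2 = 9 < 24 ≤ 3^3 = 27
k = ⌈log₃(24)⌉ = 3

3


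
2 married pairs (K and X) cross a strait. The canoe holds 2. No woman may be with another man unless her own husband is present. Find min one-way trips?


Label couples K and X.
1. WK+WX → (far: WK,WX; near: HK,HX)
2. WK ←   (far: WX; near: HK,HX,WK)
3. HK+HX → (far: HK,HX,WX; near: WK)
4. HK ←   (far: HX,WX; near: HK,WK)  — HK returns, since WK is alone on near bank
5. HK+WK → (far: all four; near: empty)
Every state respects the constraint.
Minimum trips = 5

5


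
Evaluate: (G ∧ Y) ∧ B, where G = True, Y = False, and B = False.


G = True, Y = False, B = False
Step 1: G ∧ Y = True AND False = False
Step 2: False ∧ B = False AND False = False
AND is true only when ALL operands are true.

False


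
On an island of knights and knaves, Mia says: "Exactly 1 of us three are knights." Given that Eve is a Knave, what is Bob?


Mia claims exactly 1 knights among Mia, Eve, Bob.
Given: Eve is a Knave.

Case 1: Mia is a Knight (tells truth)
  Then exactly 1 of the three are knights.
  Counting Mia, Eve: 1 knight(s) so far. Need 0 more → Bob = Knave.
Case 2: Mia is a Knave (lies)
  Then the count is NOT 1.
  If Bob = Knight, count = 1 = 1 → claim would be true, contradicts lie.
  If Bob = Knave, count = 0 ≠ 1 → lie confirmed ✓

Bob is a Knave.

Knave


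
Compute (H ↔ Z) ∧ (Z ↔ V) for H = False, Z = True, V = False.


H = False, Z = True, V = False
Step 1: H ↔ Z is true when H and Z have the same value. Result: False
Step 2: Z ↔ V is true when Z and V have the same value. Result: False
Step 3: False ∧ False = False

False


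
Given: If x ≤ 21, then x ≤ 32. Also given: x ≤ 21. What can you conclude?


Modus ponens: P → Q, P ⊢ Q
P: x ≤ 21
Q: x ≤ 32
We have P → Q and P is true.
By modus ponens, Q must be true.

x ≤ 32


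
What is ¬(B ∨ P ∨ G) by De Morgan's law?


De Morgan's law: ¬(P ∨ Q ∨ R) ≡ ¬P ∧ ¬Q ∧ ¬R
¬(B ∨ P ∨ G) = ¬B ∧ ¬P ∧ ¬G

¬B ∧ ¬P ∧ ¬G


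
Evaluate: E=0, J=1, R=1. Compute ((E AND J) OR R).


E AND J = 0&1 = 0
0 OR 1 = 1

1


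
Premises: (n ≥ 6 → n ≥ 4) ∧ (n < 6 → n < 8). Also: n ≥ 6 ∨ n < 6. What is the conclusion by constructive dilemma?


Constructive dilemma: (P → Q) ∧ (R → S), P ∨ R ⊢ Q ∨ S
Premise 1: n ≥ 6 → n ≥ 4
Premise 2: n < 6 → n < 8
Premise 3: n ≥ 6 ∨ n < 6
Case 1: Assuming n ≥ 6, then by Premise 1, n ≥ 4.
Case 2: Assuming n < 6, then by Premise 2, n < 8.
Since one of n ≥ 6 or n < 6 must hold, we get n ≥ 4 or n < 8.

n ≥ 4 or n < 8.


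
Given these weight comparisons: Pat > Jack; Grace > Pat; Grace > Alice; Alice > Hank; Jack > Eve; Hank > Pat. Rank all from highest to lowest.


Constraints: Pat > Jack; Grace > Pat; Grace > Alice; Alice > Hank; Jack > Eve; Hank > Pat
Method: at each step, the next-highest is the one remaining person who never appears on the smaller side of a constraint between remaining people.
  Step 1: remaining {Alice, Pat, Jack, Hank, Eve, Grace}; on the smaller side: {Alice, Pat, Jack, Hank, Eve} → Grace is next (Grace > Pat; Grace > Alice).
  Step 2: remaining {Alice, Pat, Jack, Hank, Eve}; on the smaller side: {Pat, Jack, Hank, Eve} → Alice is next (Alice > Hank).
  Step 3: remaining {Pat, Jack, Hank, Eve}; on the smaller side: {Pat, Jack, Eve} → Hank is next (Hank > Pat).
  Step 4: remaining {Pat, Jack, Eve}; on the smaller side: {Jack, Eve} → Pat is next (Pat > Jack).
  Step 5: remaining {Jack, Eve}; on the smaller side: {Eve} → Jack is next (Jack > Eve).
  Step 6: only Eve remains → lowest.
Final ranking (highest to lowest):

Grace > Alice > Hank > Pat > Jack > Eve


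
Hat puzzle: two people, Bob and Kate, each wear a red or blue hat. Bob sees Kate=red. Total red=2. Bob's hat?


Total red = 2, Kate = red
Red accounted for: 1
Remaining for Bob: 1
Bob's hat is red.

red


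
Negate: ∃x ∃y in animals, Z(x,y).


Original: ∃x ∃y Z(x,y)
Rule: ¬∀→∃, ¬∃→∀, negate predicate.
Negation: ∀x ∀y ¬Z(x,y)

∀x ∀y ¬Z(x,y)


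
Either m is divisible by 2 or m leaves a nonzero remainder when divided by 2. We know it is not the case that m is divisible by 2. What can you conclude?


Disjunctive syllogism: P ∨ Q, ¬P ⊢ Q
Disjunction: m is divisible by 2 ∨ m leaves a nonzero remainder when divided by 2
We know it is not the case that m is divisible by 2.
By disjunctive syllogism, the other disjunct must be true.

m leaves a nonzero remainder when divided by 2


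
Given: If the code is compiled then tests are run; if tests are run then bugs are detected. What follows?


Hypothetical syllogism: P → Q, Q → R ⊢ P → R
Premise 1: the code is compiled → tests are run
Premise 2: tests are run → bugs are detected
Chain the implications: the middle term (tests are run) links the two.
Conclusion: If the code is compiled, then bugs are detected.

If the code is compiled, then bugs are detected.


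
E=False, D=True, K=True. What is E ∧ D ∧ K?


E = False, D = True, K = True
Expression: E ∧ D ∧ K
Step 1: E ∧ D = False AND True = False
Step 2: (False) ∧ K = False AND True = False

False


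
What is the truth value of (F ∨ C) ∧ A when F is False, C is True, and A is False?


F = False, C = True, A = False
Step 1: F ∨ C = False OR True = True
Step 2: True ∧ A = True AND False = False
OR is true when at least one operand is true; AND requires both.

False


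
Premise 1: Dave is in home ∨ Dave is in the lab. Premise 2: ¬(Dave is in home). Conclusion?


Disjunctive syllogism: P ∨ Q, ¬P ⊢ Q
Disjunction: Dave is in home ∨ Dave is in the lab
We know it is not the case that Dave is in home.
By disjunctive syllogism, the other disjunct must be true.

Dave is in the lab


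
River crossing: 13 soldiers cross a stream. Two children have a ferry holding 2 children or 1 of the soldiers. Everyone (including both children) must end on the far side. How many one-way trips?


Per crossing of one of the soldiers: children→, one←, one of the soldiers→, one← = 4 trips
13 × 4 = 52, + 1 final children→ = 53
Minimum trips = 53

53


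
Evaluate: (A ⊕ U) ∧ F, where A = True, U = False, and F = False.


A = True, U = False, F = False
Step 1: A ⊕ U = True XOR False = True
Step 2: True ∧ F = True AND False = False
XOR true when exactly one of A,U is true; then AND with F.

False


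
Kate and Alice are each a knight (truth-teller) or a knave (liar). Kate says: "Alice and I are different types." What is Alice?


Kate says: "Alice and I are different types."
Case 1: Kate is a Knight (truth-teller)
  Statement is true → they ARE different → Alice is a Knave
Case 2: Kate is a Knave (liar)
  Statement is false → they are NOT different → Alice is a Knave
In both cases, Alice is a Knave.

Knave


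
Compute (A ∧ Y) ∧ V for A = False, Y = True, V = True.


A = False, Y = True, V = True
Step 1: A ∧ Y = False AND True = False
Step 2: False ∧ V = False AND True = False
AND is true only when ALL operands are true.

False


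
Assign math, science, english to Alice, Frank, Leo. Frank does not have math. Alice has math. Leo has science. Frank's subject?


From clues:
  Leo → science
  Alice → math
By elimination, Frank gets the remaining.

english


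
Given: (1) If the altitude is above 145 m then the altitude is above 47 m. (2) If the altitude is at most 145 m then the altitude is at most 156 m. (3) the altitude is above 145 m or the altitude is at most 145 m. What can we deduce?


Constructive dilemma: (P → Q) ∧ (R → S), P ∨ R ⊢ Q ∨ S
Premise 1: the altitude is above 145 m → the altitude is above 47 m
Premise 2: the altitude is at most 145 m → the altitude is at most 156 m
Premise 3: the altitude is above 145 m ∨ the altitude is at most 145 m
Case 1: Assuming the altitude is above 145 m, then by Premise 1, the altitude is above 47 m.
Case 2: Assuming the altitude is at most 145 m, then by Premise 2, the altitude is at most 156 m.
Since one of the altitude is above 145 m or the altitude is at most 145 m must hold, we get the altitude is above 47 m or the altitude is at most 156 m.

The altitude is above 47 m or the altitude is at most 156 m.


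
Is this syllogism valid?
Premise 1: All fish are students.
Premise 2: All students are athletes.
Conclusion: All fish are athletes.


Premise 1: All fish are students.
Premise 2: All students are athletes.
Conclusion: All fish are athletes.
Barbara syllogism (AAA-1): All A are B, All B are C → All A are C.
Middle term (students) distributed in premise 2.

Valid


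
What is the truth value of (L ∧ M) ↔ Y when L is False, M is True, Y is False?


L = False, M = True, Y = False
Step 1: L ∧ M = False AND True = False
Step 2: (False) ↔ Y: true when both sides have same truth value.
Result: False ↔ False = True

True


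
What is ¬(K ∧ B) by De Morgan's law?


De Morgan's law: ¬(P ∧ Q) ≡ ¬P ∨ ¬Q
¬(K ∧ B) = ¬K ∨ ¬B

¬K ∨ ¬B


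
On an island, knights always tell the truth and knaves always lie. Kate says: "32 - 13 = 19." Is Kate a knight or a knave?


Statement: "32 - 13 = 19."
Actual: 32 - 13 = 19
Claimed: 19
Statement is TRUE → Kate tells the truth → Knight

Knight


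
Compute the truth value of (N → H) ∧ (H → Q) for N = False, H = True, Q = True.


N = False, H = True, Q = True
Step 1: N → H is false only when N=True and H=False. Result: True
Step 2: H → Q is false only when H=True and Q=False. Result: True
Step 3: True ∧ True = True

True


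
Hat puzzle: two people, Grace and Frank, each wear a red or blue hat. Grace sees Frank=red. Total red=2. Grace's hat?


Total red = 2, Frank = red
Red accounted for: 1
Remaining for Grace: 1
Grace's hat is red.

red


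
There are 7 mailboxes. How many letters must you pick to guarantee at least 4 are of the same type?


Pigeonhole: to guarantee k in one of n categories, need (k-1)×n + 1.
k = 4, n = 7
Minimum = (4-1) × 7 + 1 = 3 × 7 + 1

22


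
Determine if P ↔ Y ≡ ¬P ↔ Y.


Expression 1: P ↔ Y
Expression 2: ¬P ↔ Y
Truth table (P Y | Expr1 Expr2):
  T T |   T     F   ← differ
  T F |   F     T   ← differ
  F T |   F     T   ← differ
  F F |   T     F   ← differ
Counterexample: P=T, Y=T gives Expr1 = T but Expr2 = F, so the expressions are NOT logically equivalent.

No


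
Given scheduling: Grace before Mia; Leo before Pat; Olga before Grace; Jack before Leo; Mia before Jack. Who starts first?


Constraints: Grace before Mia; Leo before Pat; Olga before Grace; Jack before Leo; Mia before Jack
The first task can have nothing scheduled before it, so it must never appear on the right of a 'before'.
Tasks appearing after some 'before': Mia, Pat, Grace, Leo, Jack.
The only task not in that list is Olga → it is first.

Olga


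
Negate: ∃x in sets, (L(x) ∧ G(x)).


Original: ∃x (L(x) ∧ G(x))
Rule: ¬∀→∃, ¬∃→∀, negate predicate.
Negation: ∀x (¬L(x) ∨ ¬G(x))

∀x (¬L(x) ∨ ¬G(x))


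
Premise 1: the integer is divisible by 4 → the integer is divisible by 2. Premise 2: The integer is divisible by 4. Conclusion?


Modus ponens: P → Q, P ⊢ Q
P: the integer is divisible by 4
Q: the integer is divisible by 2
We have P → Q and P is true.
By modus ponens, Q must be true.

The integer is divisible by 2


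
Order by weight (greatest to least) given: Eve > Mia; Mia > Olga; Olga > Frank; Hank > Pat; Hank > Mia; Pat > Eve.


Constraints: Eve > Mia; Mia > Olga; Olga > Frank; Hank > Pat; Hank > Mia; Pat > Eve
Method: at each step, the next-highest is the one remaining person who never appears on the smaller side of a constraint between remaining people.
  Step 1: remaining {Eve, Hank, Olga, Pat, Frank, Mia}; on the smaller side: {Eve, Olga, Pat, Frank, Mia} → Hank is next (Hank > Pat; Hank > Mia).
  Step 2: remaining {Eve, Olga, Pat, Frank, Mia}; on the smaller side: {Eve, Olga, Frank, Mia} → Pat is next (Pat > Eve).
  Step 3: remaining {Eve, Olga, Frank, Mia}; on the smaller side: {Olga, Frank, Mia} → Eve is next (Eve > Mia).
  Step 4: remaining {Olga, Frank, Mia}; on the smaller side: {Olga, Frank} → Mia is next (Mia > Olga).
  Step 5: remaining {Olga, Frank}; on the smaller side: {Frank} → Olga is next (Olga > Frank).
  Step 6: only Frank remains → lowest.
Final ranking (highest to lowest):

Hank > Pat > Eve > Mia > Olga > Frank


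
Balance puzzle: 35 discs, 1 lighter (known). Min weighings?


Each weighing has 3 outcomes (left heavy / balance / right heavy), so k weighings distinguish at most 3^k cases; splitting into three near-equal groups achieves this.
Need 3^k ≥ 35: 3^3 = 27 < 35 ≤ 3^4 = 81
k = ⌈log₃(35)⌉ = 4

4


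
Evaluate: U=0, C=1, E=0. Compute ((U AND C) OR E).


U AND C = 0&1 = 0
0 OR 0 = 0

0


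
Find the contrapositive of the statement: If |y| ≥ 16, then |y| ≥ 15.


Original: If |y| ≥ 16, then |y| ≥ 15
Contrapositive: If ¬Q, then ¬P
Negate Q: not (|y| ≥ 15)
Negate P: not (|y| ≥ 16)

If not (|y| ≥ 15), then not (|y| ≥ 16).


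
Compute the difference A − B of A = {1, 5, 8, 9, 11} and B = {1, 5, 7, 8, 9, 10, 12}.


A = {1, 5, 8, 9, 11}
B = {1, 5, 7, 8, 9, 10, 12}
Operation: difference A − B
In A but not B: 11

{11}


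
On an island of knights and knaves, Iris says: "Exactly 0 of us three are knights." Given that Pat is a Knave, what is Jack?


Iris claims exactly 0 knights among Iris, Pat, Jack.
Given: Pat is a Knave.

Case 1: Iris is a Knight (tells truth)
  Then exactly 0 of the three are knights.
  Counting Iris, Pat: 1 knight(s) so far. Need -1 more → impossible.
Case 2: Iris is a Knave (lies)
  Then the count is NOT 0.
  If Jack = Knave, count = 0 = 0 → claim would be true, contradicts lie.
  If Jack = Knight, count = 1 ≠ 0 → lie confirmed ✓

Jack is a Knight.

Knight


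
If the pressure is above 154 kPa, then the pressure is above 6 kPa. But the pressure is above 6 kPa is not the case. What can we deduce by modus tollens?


Modus tollens: P → Q, ¬Q ⊢ ¬P
P: the pressure is above 154 kPa
Q: the pressure is above 6 kPa
We have P → Q and Q is false.
By modus tollens, P must be false.

It is not the case that the pressure is above 154 kPa


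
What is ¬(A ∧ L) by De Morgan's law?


De Morgan's law: ¬(P ∧ Q) ≡ ¬P ∨ ¬Q
¬(A ∧ L) = ¬A ∨ ¬L

¬A ∨ ¬L


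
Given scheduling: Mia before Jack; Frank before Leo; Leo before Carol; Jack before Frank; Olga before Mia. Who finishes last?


Constraints: Mia before Jack; Frank before Leo; Leo before Carol; Jack before Frank; Olga before Mia
The last task can have nothing scheduled after it, so it must never appear on the left of a 'before'.
Tasks appearing before some other task: Mia, Frank, Leo, Jack, Olga.
The only task not in that list is Carol → it is last.

Carol


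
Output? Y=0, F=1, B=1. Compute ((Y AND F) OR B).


Y AND F = 0&1 = 0
0 OR 1 = 1

1


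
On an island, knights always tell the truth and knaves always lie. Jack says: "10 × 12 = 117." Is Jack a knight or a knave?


Statement: "10 × 12 = 117."
Actual: 10 × 12 = 120
Claimed: 117
Statement is FALSE → Jack lies → Knave

Knave


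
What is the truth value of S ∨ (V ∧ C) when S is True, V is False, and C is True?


S = True, V = False, C = True
Step 1: V ∧ C = False AND True = False
Step 2: S ∨ False = True OR False = True
AND evaluated first (higher precedence); then OR applied.

True


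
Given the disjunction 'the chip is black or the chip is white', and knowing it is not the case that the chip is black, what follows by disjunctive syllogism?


Disjunctive syllogism: P ∨ Q, ¬P ⊢ Q
Disjunction: the chip is black ∨ the chip is white
We know it is not the case that the chip is black.
By disjunctive syllogism, the other disjunct must be true.

The chip is white


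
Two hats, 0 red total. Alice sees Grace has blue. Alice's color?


Total red = 0, Grace = blue
Red accounted for: 0
Remaining for Alice: 0
Alice's hat is blue.

blue


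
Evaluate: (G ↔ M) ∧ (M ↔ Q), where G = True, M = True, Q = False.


G = True, M = True, Q = False
Step 1: G ↔ M is true when G and M have the same value. Result: True
Step 2: M ↔ Q is true when M and Q have the same value. Result: False
Step 3: True ∧ False = False

False


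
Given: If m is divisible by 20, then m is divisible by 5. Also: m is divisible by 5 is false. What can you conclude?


Modus tollens: P → Q, ¬Q ⊢ ¬P
P: m is divisible by 20
Q: m is divisible by 5
We have P → Q and Q is false.
By modus tollens, P must be false.

It is not the case that m is divisible by 20


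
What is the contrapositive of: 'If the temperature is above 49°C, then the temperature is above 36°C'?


Original: If the temperature is above 49°C, then the temperature is above 36°C
Contrapositive: If ¬Q, then ¬P
Negate Q: not (the temperature is above 36°C)
Negate P: not (the temperature is above 49°C)

If not (the temperature is above 36°C), then not (the temperature is above 49°C).


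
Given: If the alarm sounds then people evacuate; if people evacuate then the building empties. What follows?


Hypothetical syllogism: P → Q, Q → R ⊢ P → R
Premise 1: the alarm sounds → people evacuate
Premise 2: people evacuate → the building empties
Chain the implications: the middle term (people evacuate) links the two.
Conclusion: If the alarm sounds, then the building empties.

If the alarm sounds, then the building empties.


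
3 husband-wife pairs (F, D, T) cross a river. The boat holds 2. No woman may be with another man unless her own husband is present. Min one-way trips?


Label couples F, D, T (H = husband, W = wife).
Counting alone: 6 people, the boat carries 2 and someone must bring it back, so each round trip nets at most +1 on the far side until the last crossing → at least 9 trips. The jealousy constraint makes 9 impossible; the shortest valid schedule has 11:
1. WF+WD →  (far: WF,WD; near: HF,HD,HT,WT)
2. WF ←       (far: WD; near: HF,HD,HT,WF,WT)
3. WF+WT →  (far: WF,WD,WT; near: HF,HD,HT)
4. WF ←       (far: WD,WT; near: HF,HD,HT,WF)
5. HD+HT →  (far: HD,WD,HT,WT; near: HF,WF)
6. HD+WD ←  (far: HT,WT; near: HF,WF,HD,WD)
7. HF+HD →  (far: HF,HD,HT,WT; near: WF,WD)
8. WT ←       (far: HF,HD,HT; near: WF,WD,WT)
9. WF+WD →  (far: HF,WF,HD,WD,HT; near: WT)
10. HT ←      (far: HF,WF,HD,WD; near: HT,WT)
11. HT+WT → (far: all six; near: empty)
In every state each wife is either with her husband or with no other man.
Minimum trips = 11

11


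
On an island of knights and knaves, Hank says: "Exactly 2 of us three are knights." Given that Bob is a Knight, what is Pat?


Hank claims exactly 2 knights among Hank, Bob, Pat.
Given: Bob is a Knight.

Case 1: Hank is a Knight (tells truth)
  Then exactly 2 of the three are knights.
  Counting Hank, Bob: 2 knight(s) so far. Need 0 more → Pat = Knave.
Case 2: Hank is a Knave (lies)
  Then the count is NOT 2.
  If Pat = Knight, count = 2 = 2 → claim would be true, contradicts lie.
  If Pat = Knave, count = 1 ≠ 2 → lie confirmed ✓

Pat is a Knave.

Knave


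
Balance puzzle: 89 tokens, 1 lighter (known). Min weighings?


Each weighing has 3 outcomes (left heavy / balance / right heavy), so k weighings distinguish at most 3^k cases; splitting into three near-equal groups achieves this.
Need 3^k ≥ 89: 3^4 = 81 < 89 ≤ 3^5 = 243
k = ⌈log₃(89)⌉ = 5

5


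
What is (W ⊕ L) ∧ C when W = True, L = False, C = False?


W = True, L = False, C = False
Step 1: W ⊕ L = True XOR False = True
Step 2: True ∧ C = True AND False = False
XOR true when exactly one of W,L is true; then AND with C.

False


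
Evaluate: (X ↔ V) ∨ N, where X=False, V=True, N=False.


X = False, V = True, N = False
Expression: (X ↔ V) ∨ N
Step 1: X ↔ V = (False iff True) (true when values match) = False
Step 2: (False) ∨ N = False OR False = False

False


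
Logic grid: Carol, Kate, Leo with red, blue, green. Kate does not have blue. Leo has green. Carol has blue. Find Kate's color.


From clues:
  Leo → green
  Carol → blue
By elimination, Kate gets the remaining.

red


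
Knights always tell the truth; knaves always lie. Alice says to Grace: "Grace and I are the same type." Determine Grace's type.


Alice says: "Grace and I are the same type."
Case 1: Alice is a Knight (truth-teller)
  Statement is true → they ARE the same → Grace is also a Knight
Case 2: Alice is a Knave (liar)
  Statement is false → they are NOT the same → Grace is a Knight
In both cases, Grace is a Knight.

Knight


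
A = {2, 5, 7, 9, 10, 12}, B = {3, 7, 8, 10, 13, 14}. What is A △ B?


A = {2, 5, 7, 9, 10, 12}
B = {3, 7, 8, 10, 13, 14}
Operation: symmetric difference
In A only: [2, 5, 9, 12], in B only: [3, 8, 13, 14]

{2, 3, 5, 8, 9, 12, 13, 14}


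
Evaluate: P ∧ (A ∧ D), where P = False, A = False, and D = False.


P = False, A = False, D = False
Step 1: A ∧ D = False AND False = False
Step 2: P ∧ False = False AND False = False
AND is true only when ALL operands are true.

False


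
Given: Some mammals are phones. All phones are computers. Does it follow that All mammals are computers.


Premise 1: Some mammals are phones.
Premise 2: All phones are computers.
Conclusion: All mammals are computers.
Fallacy: illicit minor. The minor term (mammals) is distributed in the conclusion ('All mammals ...') but undistributed in its premise ('Some mammals are phones' doesn't cover all mammals).
Only 'Some mammals are computers' follows, not 'All'.

Invalid


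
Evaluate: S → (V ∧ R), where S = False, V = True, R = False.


S = False, V = True, R = False
Step 1: V ∧ R = True AND False = False
Step 2: S → (False): false only when S=True and consequent=False.
Result: True

True


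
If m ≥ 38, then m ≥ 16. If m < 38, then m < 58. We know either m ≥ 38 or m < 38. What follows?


Constructive dilemma: (P → Q) ∧ (R → S), P ∨ R ⊢ Q ∨ S
Premise 1: m ≥ 38 → m ≥ 16
Premise 2: m < 38 → m < 58
Premise 3: m ≥ 38 ∨ m < 38
Case 1: Assuming m ≥ 38, then by Premise 1, m ≥ 16.
Case 2: Assuming m < 38, then by Premise 2, m < 58.
Since one of m ≥ 38 or m < 38 must hold, we get m ≥ 16 or m < 58.

m ≥ 16 or m < 58.


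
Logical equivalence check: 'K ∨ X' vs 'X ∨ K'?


Expression 1: K ∨ X
Expression 2: X ∨ K
Truth table (K X | Expr1 Expr2):
  T T |   T     T
  T F |   T     T
  F T |   T     T
  F F |   F     F
All 4 rows agree, so the expressions are logically equivalent.

Yes


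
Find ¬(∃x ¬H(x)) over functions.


Original: ∃x ¬H(x)
Rule: ¬∀→∃, ¬∃→∀, negate predicate.
Negation: ∀x H(x)

∀x H(x)


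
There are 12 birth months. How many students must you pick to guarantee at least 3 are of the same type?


Pigeonhole: to guarantee k in one of n categories, need (k-1)×n + 1.
k = 3, n = 12
Minimum = (3-1) × 12 + 1 = 2 × 12 + 1

25


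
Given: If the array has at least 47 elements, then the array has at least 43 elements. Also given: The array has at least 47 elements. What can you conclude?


Modus ponens: P → Q, P ⊢ Q
P: the array has at least 47 elements
Q: the array has at least 43 elements
We have P → Q and P is true.
By modus ponens, Q must be true.

The array has at least 43 elements


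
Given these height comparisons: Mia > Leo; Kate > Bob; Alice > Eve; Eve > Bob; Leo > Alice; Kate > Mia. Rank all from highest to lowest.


Constraints: Mia > Leo; Kate > Bob; Alice > Eve; Eve > Bob; Leo > Alice; Kate > Mia
Method: at each step, the next-highest is the one remaining person who never appears on the smaller side of a constraint between remaining people.
  Step 1: remaining {Eve, Bob, Kate, Alice, Leo, Mia}; on the smaller side: {Eve, Bob, Alice, Leo, Mia} → Kate is next (Kate > Bob; Kate > Mia).
  Step 2: remaining {Eve, Bob, Alice, Leo, Mia}; on the smaller side: {Eve, Bob, Alice, Leo} → Mia is next (Mia > Leo).
  Step 3: remaining {Eve, Bob, Alice, Leo}; on the smaller side: {Eve, Bob, Alice} → Leo is next (Leo > Alice).
  Step 4: remaining {Eve, Bob, Alice}; on the smaller side: {Eve, Bob} → Alice is next (Alice > Eve).
  Step 5: remaining {Eve, Bob}; on the smaller side: {Bob} → Eve is next (Eve > Bob).
  Step 6: only Bob remains → lowest.
Final ranking (highest to lowest):

Kate > Mia > Leo > Alice > Eve > Bob


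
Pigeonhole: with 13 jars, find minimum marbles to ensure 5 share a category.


Pigeonhole: to guarantee k in one of n categories, need (k-1)×n + 1.
k = 5, n = 13
Minimum = (5-1) × 13 + 1 = 4 × 13 + 1

53


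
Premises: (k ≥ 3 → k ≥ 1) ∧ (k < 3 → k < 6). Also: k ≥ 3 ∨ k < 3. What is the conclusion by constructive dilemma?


Constructive dilemma: (P → Q) ∧ (R → S), P ∨ R ⊢ Q ∨ S
Premise 1: k ≥ 3 → k ≥ 1
Premise 2: k < 3 → k < 6
Premise 3: k ≥ 3 ∨ k < 3
Case 1: Assuming k ≥ 3, then by Premise 1, k ≥ 1.
Case 2: Assuming k < 3, then by Premise 2, k < 6.
Since one of k ≥ 3 or k < 3 must hold, we get k ≥ 1 or k < 6.

k ≥ 1 or k < 6.


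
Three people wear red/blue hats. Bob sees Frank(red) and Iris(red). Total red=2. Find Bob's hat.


Total red = 2, seen red = 2
Own red = 2 - 2 = 0
Bob's hat is blue.

blue


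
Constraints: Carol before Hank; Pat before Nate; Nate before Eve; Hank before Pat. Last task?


Constraints: Carol before Hank; Pat before Nate; Nate before Eve; Hank before Pat
The last task can have nothing scheduled after it, so it must never appear on the left of a 'before'.
Tasks appearing before some other task: Carol, Pat, Nate, Hank.
The only task not in that list is Eve → it is last.

Eve


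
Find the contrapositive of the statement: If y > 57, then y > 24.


Original: If y > 57, then y > 24
Contrapositive: If ¬Q, then ¬P
Negate Q: not (y > 24)
Negate P: not (y > 57)

If not (y > 24), then not (y > 57).


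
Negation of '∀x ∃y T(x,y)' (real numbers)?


Original: ∀x ∃y T(x,y)
Rule: ¬∀→∃, ¬∃→∀, negate predicate.
Negation: ∃x ∀y ¬T(x,y)

∃x ∀y ¬T(x,y)


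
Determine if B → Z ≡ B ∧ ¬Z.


Expression 1: B → Z
Expression 2: B ∧ ¬Z
Truth table (B Z | Expr1 Expr2):
  T T |   T     F   ← differ
  T F |   F     T   ← differ
  F T |   T     F   ← differ
  F F |   T     F   ← differ
Counterexample: B=T, Z=T gives Expr1 = T but Expr2 = F, so the expressions are NOT logically equivalent.

No


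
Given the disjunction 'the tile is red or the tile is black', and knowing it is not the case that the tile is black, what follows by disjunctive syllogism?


Disjunctive syllogism: P ∨ Q, ¬P ⊢ Q
Disjunction: the tile is red ∨ the tile is black
We know it is not the case that the tile is black.
By disjunctive syllogism, the other disjunct must be true.

The tile is red


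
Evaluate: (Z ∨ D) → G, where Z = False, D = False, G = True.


Z = False, D = False, G = True
Step 1: Z ∨ D = False OR False = False
Step 2: (False) → G: false only when antecedent=True and G=False.
Result: True

True


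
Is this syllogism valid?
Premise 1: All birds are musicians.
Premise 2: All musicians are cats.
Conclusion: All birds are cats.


Premise 1: All birds are musicians.
Premise 2: All musicians are cats.
Conclusion: All birds are cats.
Barbara syllogism (AAA-1): All A are B, All B are C → All A are C.
Middle term (musicians) distributed in premise 2.

Valid


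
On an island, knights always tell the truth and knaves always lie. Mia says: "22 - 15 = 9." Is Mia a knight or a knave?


Statement: "22 - 15 = 9."
Actual: 22 - 15 = 7
Claimed: 9
Statement is FALSE → Mia lies → Knave

Knave


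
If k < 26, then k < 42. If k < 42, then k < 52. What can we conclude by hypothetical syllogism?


Hypothetical syllogism: P → Q, Q → R ⊢ P → R
Premise 1: k < 26 → k < 42
Premise 2: k < 42 → k < 52
Chain the implications: the middle term (k < 42) links the two.
Conclusion: If k < 26, then k < 52.

If k < 26, then k < 52.


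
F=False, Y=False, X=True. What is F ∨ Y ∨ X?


F = False, Y = False, X = True
Expression: F ∨ Y ∨ X
Step 1: F ∨ Y = False OR False = False
Step 2: (False) ∨ X = False OR True = True

True


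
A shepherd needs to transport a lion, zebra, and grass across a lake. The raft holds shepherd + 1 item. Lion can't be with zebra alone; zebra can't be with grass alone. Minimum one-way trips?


1. shepherd+zebra → 2. shepherd ← 3. shepherd+lion → 4. shepherd+zebra ← 5. shepherd+grass → 6. shepherd ← 7. shepherd+zebra →
Minimum trips = 7

7


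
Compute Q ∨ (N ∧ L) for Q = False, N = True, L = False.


Q = False, N = True, L = False
Step 1: N ∧ L = True AND False = False
Step 2: Q ∨ False = False OR False = False
AND evaluated first (higher precedence); then OR applied.

False


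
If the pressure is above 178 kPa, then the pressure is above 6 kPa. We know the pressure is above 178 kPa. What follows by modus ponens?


Modus ponens: P → Q, P ⊢ Q
P: the pressure is above 178 kPa
Q: the pressure is above 6 kPa
We have P → Q and P is true.
By modus ponens, Q must be true.

The pressure is above 6 kPa


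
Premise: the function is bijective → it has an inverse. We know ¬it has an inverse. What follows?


Modus tollens: P → Q, ¬Q ⊢ ¬P
P: the function is bijective
Q: it has an inverse
We have P → Q and Q is false.
By modus tollens, P must be false.

It is not the case that the function is bijective


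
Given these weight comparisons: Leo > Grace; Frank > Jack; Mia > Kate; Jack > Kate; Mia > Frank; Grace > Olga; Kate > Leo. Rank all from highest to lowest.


Constraints: Leo > Grace; Frank > Jack; Mia > Kate; Jack > Kate; Mia > Frank; Grace > Olga; Kate > Leo
Method: at each step, the next-highest is the one remaining person who never appears on the smaller side of a constraint between remaining people.
  Step 1: remaining {Grace, Kate, Jack, Leo, Frank, Mia, Olga}; on the smaller side: {Grace, Kate, Jack, Leo, Frank, Olga} → Mia is next (Mia > Kate; Mia > Frank).
  Step 2: remaining {Grace, Kate, Jack, Leo, Frank, Olga}; on the smaller side: {Grace, Kate, Jack, Leo, Olga} → Frank is next (Frank > Jack).
  Step 3: remaining {Grace, Kate, Jack, Leo, Olga}; on the smaller side: {Grace, Kate, Leo, Olga} → Jack is next (Jack > Kate).
  Step 4: remaining {Grace, Kate, Leo, Olga}; on the smaller side: {Grace, Leo, Olga} → Kate is next (Kate > Leo).
  Step 5: remaining {Grace, Leo, Olga}; on the smaller side: {Grace, Olga} → Leo is next (Leo > Grace).
  Step 6: remaining {Grace, Olga}; on the smaller side: {Olga} → Grace is next (Grace > Olga).
  Step 7: only Olga remains → lowest.
Final ranking (highest to lowest):

Mia > Frank > Jack > Kate > Leo > Grace > Olga


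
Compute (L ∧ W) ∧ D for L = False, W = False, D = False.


L = False, W = False, D = False
Step 1: L ∧ W = False AND False = False
Step 2: False ∧ D = False AND False = False
AND is true only when ALL operands are true.

False


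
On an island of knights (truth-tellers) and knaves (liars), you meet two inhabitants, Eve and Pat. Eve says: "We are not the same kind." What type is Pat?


Eve says: "We are not the same kind."
Case 1: Eve is a Knight (truth-teller)
  Statement is true → they ARE different → Pat is a Knave
Case 2: Eve is a Knave (liar)
  Statement is false → they are NOT different → Pat is a Knave
In both cases, Pat is a Knave.

Knave


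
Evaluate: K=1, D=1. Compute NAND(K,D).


K AND D = 1
NOT(1) = 0

0


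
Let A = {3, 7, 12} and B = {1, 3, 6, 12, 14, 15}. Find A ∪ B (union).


A = {3, 7, 12}
B = {1, 3, 6, 12, 14, 15}
Operation: union
All elements combined: 1, 3, 6, 7, 12, 14, 15

{1, 3, 6, 7, 12, 14, 15}


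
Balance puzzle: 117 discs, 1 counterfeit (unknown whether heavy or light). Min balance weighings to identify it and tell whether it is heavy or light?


Let n = 117. 234 possibilities (n discs × lighter/heavier); each weighing has 3 outcomes.
Bound for k weighings: say the first weighing puts j discs on each pan. If it tips, the 2j weighed discs remain suspects (each with a known direction) and k-1 weighings give 3^(k-1) outcomes; 3^(k-1) is odd, so 2j ≤ 3^(k-1) - 1. If it balances, the n - 2j unweighed discs remain with direction unknown: 2(n - 2j) ≤ 3^(k-1) - 1 by the same parity argument. Adding, n ≤ (3^(k-1) - 1) + (3^(k-1) - 1)/2 = (3^k - 3)/2, and the classical three-group strategy achieves this (3 discs in 2 weighings, 12 in 3, 39 in 4, 120 in 5).
So we need the smallest k with (3^k - 3)/2 ≥ 117.
k = 4: (3^4 - 3)/2 = 39 < 117 ✗
k = 5: (3^5 - 3)/2 = 120 ≥ 117 ✓

5


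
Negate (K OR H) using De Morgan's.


De Morgan's law: ¬(P ∨ Q) ≡ ¬P ∧ ¬Q
¬(K ∨ H) = ¬K ∧ ¬H

¬K ∧ ¬H


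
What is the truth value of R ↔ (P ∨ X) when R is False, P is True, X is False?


R = False, P = True, X = False
Step 1: P ∨ X = True OR False = True
Step 2: R ↔ (True): true when both sides have same truth value.
Result: False ↔ True = False

False


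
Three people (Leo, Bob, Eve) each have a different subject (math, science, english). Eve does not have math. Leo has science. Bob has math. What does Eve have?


From clues:
  Bob → math
  Leo → science
By elimination, Eve gets the remaining.

english
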